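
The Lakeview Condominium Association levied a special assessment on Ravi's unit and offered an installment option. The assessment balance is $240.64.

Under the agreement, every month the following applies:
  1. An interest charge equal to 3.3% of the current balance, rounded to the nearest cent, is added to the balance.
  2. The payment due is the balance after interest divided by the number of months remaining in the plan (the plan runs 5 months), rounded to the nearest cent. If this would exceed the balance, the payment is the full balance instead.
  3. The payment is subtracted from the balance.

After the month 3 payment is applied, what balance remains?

$106.09

# | Opening | Interest | Payment | End bal
1 | $240.64 | $7.94 | $49.72 | $198.86
2 | $198.86 | $6.56 | $51.36 | $154.06
3 | $154.06 | $5.08 | $53.05 | $106.09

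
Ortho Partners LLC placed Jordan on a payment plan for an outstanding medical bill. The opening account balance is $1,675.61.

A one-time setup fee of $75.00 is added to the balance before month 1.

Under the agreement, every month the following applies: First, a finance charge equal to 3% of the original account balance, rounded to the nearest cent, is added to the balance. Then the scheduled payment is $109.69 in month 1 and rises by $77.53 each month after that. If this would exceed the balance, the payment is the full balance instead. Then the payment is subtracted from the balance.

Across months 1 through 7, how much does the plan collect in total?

# | Opening | Interest | Payment | End bal
1 | $1,750.61 | $50.27 | $109.69 | $1,691.19
2 | $1,691.19 | $50.27 | $187.22 | $1,554.24
3 | $1,554.24 | $50.27 | $264.75 | $1,339.76
4 | $1,339.76 | $50.27 | $342.28 | $1,047.75
5 | $1,047.75 | $50.27 | $419.81 | $678.21
6 | $678.21 | $50.27 | $497.34 | $231.14
7 | $231.14 | $50.27 | $281.41 | $0.00
Total paid: $2,102.50

$2,102.50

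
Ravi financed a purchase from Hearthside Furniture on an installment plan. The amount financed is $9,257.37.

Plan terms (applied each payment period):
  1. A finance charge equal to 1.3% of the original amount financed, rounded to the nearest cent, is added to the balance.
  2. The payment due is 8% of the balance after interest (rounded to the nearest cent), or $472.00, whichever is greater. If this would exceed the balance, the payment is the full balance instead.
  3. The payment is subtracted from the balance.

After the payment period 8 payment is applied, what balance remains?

$5,424.50

Payment period 1: $9,257.37 +$120.35 interest = $9,377.72; pay $750.22 → $8,627.50
Payment period 2: $8,627.50 +$120.35 interest = $8,747.85; pay $699.83 → $8,048.02
Payment period 3: $8,048.02 +$120.35 interest = $8,168.37; pay $653.47 → $7,514.90
Payment period 4: $7,514.90 +$120.35 interest = $7,635.25; pay $610.82 → $7,024.43
Payment period 5: $7,024.43 +$120.35 interest = $7,144.78; pay $571.58 → $6,573.20
Payment period 6: $6,573.20 +$120.35 interest = $6,693.55; pay $535.48 → $6,158.07
Payment period 7: $6,158.07 +$120.35 interest = $6,278.42; pay $502.27 → $5,776.15
Payment period 8: $5,776.15 +$120.35 interest = $5,896.50; pay $472.00 → $5,424.50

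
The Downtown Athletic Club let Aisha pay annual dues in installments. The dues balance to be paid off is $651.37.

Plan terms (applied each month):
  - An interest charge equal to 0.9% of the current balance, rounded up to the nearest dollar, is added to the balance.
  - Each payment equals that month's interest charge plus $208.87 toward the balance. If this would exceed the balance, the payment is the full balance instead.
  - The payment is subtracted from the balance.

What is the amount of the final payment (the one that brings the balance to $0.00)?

$25.76

Month 1: $651.37 +$6.00 interest = $657.37; pay $214.87 → $442.50
Month 2: $442.50 +$4.00 interest = $446.50; pay $212.87 → $233.63
Month 3: $233.63 +$3.00 interest = $236.63; pay $211.87 → $24.76
Month 4: $24.76 +$1.00 interest = $25.76; pay $25.76 → $0.00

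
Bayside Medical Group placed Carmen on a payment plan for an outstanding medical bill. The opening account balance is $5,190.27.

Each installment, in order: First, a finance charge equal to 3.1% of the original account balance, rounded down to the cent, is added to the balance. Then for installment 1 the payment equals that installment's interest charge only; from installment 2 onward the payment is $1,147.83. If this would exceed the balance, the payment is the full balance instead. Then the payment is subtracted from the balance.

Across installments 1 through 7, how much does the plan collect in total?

$6,316.50

Installment 1: opening $5,190.27; interest $160.89 → $5,351.16; payment $160.89; balance $5,190.27
Installment 2: opening $5,190.27; interest $160.89 → $5,351.16; payment $1,147.83; balance $4,203.33
Installment 3: opening $4,203.33; interest $160.89 → $4,364.22; payment $1,147.83; balance $3,216.39
Installment 4: opening $3,216.39; interest $160.89 → $3,377.28; payment $1,147.83; balance $2,229.45
Installment 5: opening $2,229.45; interest $160.89 → $2,390.34; payment $1,147.83; balance $1,242.51
Installment 6: opening $1,242.51; interest $160.89 → $1,403.40; payment $1,147.83; balance $255.57
Installment 7: opening $255.57; interest $160.89 → $416.46; payment $416.46; balance $0.00
Total paid: $6,316.50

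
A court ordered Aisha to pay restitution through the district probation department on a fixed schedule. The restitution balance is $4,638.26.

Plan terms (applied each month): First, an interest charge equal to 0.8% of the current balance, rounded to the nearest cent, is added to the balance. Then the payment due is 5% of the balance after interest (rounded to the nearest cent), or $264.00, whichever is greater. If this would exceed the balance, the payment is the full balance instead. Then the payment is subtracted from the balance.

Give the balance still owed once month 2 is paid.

Month 1: opening $4,638.26; interest $37.11 → $4,675.37; payment $264.00; balance $4,411.37
Month 2: opening $4,411.37; interest $35.29 → $4,446.66; payment $264.00; balance $4,182.66

$4,182.66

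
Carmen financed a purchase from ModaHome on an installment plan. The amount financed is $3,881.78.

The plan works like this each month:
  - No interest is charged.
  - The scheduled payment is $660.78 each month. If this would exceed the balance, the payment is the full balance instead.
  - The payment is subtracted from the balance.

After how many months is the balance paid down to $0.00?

Month 1: opening $3,881.78; payment $660.78; balance $3,221.00
Month 2: opening $3,221.00; payment $660.78; balance $2,560.22
Month 3: opening $2,560.22; payment $660.78; balance $1,899.44
Month 4: opening $1,899.44; payment $660.78; balance $1,238.66
Month 5: opening $1,238.66; payment $660.78; balance $577.88
Month 6: opening $577.88; payment $577.88; balance $0.00
Balance reaches $0.00 in month 6.

6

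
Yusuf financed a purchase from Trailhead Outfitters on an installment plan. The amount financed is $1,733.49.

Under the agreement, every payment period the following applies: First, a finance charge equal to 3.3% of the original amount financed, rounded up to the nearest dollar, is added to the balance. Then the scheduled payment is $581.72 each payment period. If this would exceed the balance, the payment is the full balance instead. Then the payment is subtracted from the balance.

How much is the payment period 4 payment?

Payment period 1: opening $1,733.49; interest $58.00 → $1,791.49; payment $581.72; balance $1,209.77
Payment period 2: opening $1,209.77; interest $58.00 → $1,267.77; payment $581.72; balance $686.05
Payment period 3: opening $686.05; interest $58.00 → $744.05; payment $581.72; balance $162.33
Payment period 4: opening $162.33; interest $58.00 → $220.33; payment $220.33; balance $0.00

$220.33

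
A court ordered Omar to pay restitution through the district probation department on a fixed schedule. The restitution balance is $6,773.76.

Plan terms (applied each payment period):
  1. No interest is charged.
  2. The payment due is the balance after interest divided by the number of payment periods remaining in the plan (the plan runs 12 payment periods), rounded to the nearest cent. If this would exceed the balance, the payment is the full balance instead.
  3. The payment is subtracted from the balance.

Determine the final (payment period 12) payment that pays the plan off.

# | Opening | Payment | End bal
1 | $6,773.76 | $564.48 | $6,209.28
2 | $6,209.28 | $564.48 | $5,644.80
3 | $5,644.80 | $564.48 | $5,080.32
4 | $5,080.32 | $564.48 | $4,515.84
5 | $4,515.84 | $564.48 | $3,951.36
6 | $3,951.36 | $564.48 | $3,386.88
7 | $3,386.88 | $564.48 | $2,822.40
8 | $2,822.40 | $564.48 | $2,257.92
9 | $2,257.92 | $564.48 | $1,693.44
10 | $1,693.44 | $564.48 | $1,128.96
11 | $1,128.96 | $564.48 | $564.48
12 | $564.48 | $564.48 | $0.00

$564.48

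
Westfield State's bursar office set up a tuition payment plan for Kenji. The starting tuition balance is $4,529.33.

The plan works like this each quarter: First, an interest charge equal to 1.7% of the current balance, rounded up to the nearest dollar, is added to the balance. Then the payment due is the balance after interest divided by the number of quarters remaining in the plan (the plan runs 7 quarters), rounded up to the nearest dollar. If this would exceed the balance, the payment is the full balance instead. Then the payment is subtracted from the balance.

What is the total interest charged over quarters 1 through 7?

Quarter 1: opening $4,529.33; interest $77.00 → $4,606.33; payment $659.00; balance $3,947.33
Quarter 2: opening $3,947.33; interest $68.00 → $4,015.33; payment $670.00; balance $3,345.33
Quarter 3: opening $3,345.33; interest $57.00 → $3,402.33; payment $681.00; balance $2,721.33
Quarter 4: opening $2,721.33; interest $47.00 → $2,768.33; payment $693.00; balance $2,075.33
Quarter 5: opening $2,075.33; interest $36.00 → $2,111.33; payment $704.00; balance $1,407.33
Quarter 6: opening $1,407.33; interest $24.00 → $1,431.33; payment $716.00; balance $715.33
Quarter 7: opening $715.33; interest $13.00 → $728.33; payment $728.33; balance $0.00
Total interest: $77.00 + $68.00 + $57.00 + $47.00 + $36.00 + $24.00 + $13.00 = $322.00

$322.00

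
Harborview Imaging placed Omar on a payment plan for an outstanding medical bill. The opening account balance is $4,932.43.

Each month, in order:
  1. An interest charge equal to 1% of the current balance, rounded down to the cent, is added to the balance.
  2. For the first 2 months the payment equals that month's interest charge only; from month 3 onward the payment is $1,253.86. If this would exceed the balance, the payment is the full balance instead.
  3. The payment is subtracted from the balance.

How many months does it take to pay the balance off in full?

# | Opening | Interest | Payment | End bal
1 | $4,932.43 | $49.32 | $49.32 | $4,932.43
2 | $4,932.43 | $49.32 | $49.32 | $4,932.43
3 | $4,932.43 | $49.32 | $1,253.86 | $3,727.89
4 | $3,727.89 | $37.27 | $1,253.86 | $2,511.30
5 | $2,511.30 | $25.11 | $1,253.86 | $1,282.55
6 | $1,282.55 | $12.82 | $1,253.86 | $41.51
7 | $41.51 | $0.41 | $41.92 | $0.00
Balance reaches $0.00 in month 7.

7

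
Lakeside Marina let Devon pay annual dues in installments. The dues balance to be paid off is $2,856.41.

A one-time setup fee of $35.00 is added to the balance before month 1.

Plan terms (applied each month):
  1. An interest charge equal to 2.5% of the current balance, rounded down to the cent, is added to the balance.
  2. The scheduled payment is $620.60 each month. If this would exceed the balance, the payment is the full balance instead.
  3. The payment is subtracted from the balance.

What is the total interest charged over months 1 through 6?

Month 1: opening $2,891.41; interest $72.28 → $2,963.69; payment $620.60; balance $2,343.09
Month 2: opening $2,343.09; interest $58.57 → $2,401.66; payment $620.60; balance $1,781.06
Month 3: opening $1,781.06; interest $44.52 → $1,825.58; payment $620.60; balance $1,204.98
Month 4: opening $1,204.98; interest $30.12 → $1,235.10; payment $620.60; balance $614.50
Month 5: opening $614.50; interest $15.36 → $629.86; payment $620.60; balance $9.26
Month 6: opening $9.26; interest $0.23 → $9.49; payment $9.49; balance $0.00
Total interest: $72.28 + $58.57 + $44.52 + $30.12 + $15.36 + $0.23 = $221.08

$221.08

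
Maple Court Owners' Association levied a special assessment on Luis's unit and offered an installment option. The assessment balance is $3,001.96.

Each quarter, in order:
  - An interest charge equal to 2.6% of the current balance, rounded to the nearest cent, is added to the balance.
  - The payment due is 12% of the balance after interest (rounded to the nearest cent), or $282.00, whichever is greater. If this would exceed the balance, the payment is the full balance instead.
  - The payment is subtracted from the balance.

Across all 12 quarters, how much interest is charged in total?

Quarter 1: opening $3,001.96; interest $78.05 → $3,080.01; payment $369.60; balance $2,710.41
Quarter 2: opening $2,710.41; interest $70.47 → $2,780.88; payment $333.71; balance $2,447.17
Quarter 3: opening $2,447.17; interest $63.63 → $2,510.80; payment $301.30; balance $2,209.50
Quarter 4: opening $2,209.50; interest $57.45 → $2,266.95; payment $282.00; balance $1,984.95
Quarter 5: opening $1,984.95; interest $51.61 → $2,036.56; payment $282.00; balance $1,754.56
Quarter 6: opening $1,754.56; interest $45.62 → $1,800.18; payment $282.00; balance $1,518.18
Quarter 7: opening $1,518.18; interest $39.47 → $1,557.65; payment $282.00; balance $1,275.65
Quarter 8: opening $1,275.65; interest $33.17 → $1,308.82; payment $282.00; balance $1,026.82
Quarter 9: opening $1,026.82; interest $26.70 → $1,053.52; payment $282.00; balance $771.52
Quarter 10: opening $771.52; interest $20.06 → $791.58; payment $282.00; balance $509.58
Quarter 11: opening $509.58; interest $13.25 → $522.83; payment $282.00; balance $240.83
Quarter 12: opening $240.83; interest $6.26 → $247.09; payment $247.09; balance $0.00
Total interest: $78.05 + $70.47 + $63.63 + $57.45 + $51.61 + $45.62 + $39.47 + $33.17 + $26.70 + $20.06 + $13.25 + $6.26 = $505.74

$505.74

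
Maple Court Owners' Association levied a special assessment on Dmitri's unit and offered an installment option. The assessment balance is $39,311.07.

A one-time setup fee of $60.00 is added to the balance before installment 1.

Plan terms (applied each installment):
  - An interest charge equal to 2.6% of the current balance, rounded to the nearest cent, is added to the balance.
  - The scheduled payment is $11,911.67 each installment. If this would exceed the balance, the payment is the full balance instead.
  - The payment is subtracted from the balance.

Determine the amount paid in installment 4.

$6,002.49

# | Opening | Interest | Payment | End bal
1 | $39,371.07 | $1,023.65 | $11,911.67 | $28,483.05
2 | $28,483.05 | $740.56 | $11,911.67 | $17,311.94
3 | $17,311.94 | $450.11 | $11,911.67 | $5,850.38
4 | $5,850.38 | $152.11 | $6,002.49 | $0.00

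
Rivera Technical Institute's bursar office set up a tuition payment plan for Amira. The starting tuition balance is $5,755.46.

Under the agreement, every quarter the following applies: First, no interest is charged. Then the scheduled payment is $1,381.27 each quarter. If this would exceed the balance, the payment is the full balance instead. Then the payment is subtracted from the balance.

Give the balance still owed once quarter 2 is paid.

Quarter 1: opening $5,755.46; payment $1,381.27; balance $4,374.19
Quarter 2: opening $4,374.19; payment $1,381.27; balance $2,992.92

$2,992.92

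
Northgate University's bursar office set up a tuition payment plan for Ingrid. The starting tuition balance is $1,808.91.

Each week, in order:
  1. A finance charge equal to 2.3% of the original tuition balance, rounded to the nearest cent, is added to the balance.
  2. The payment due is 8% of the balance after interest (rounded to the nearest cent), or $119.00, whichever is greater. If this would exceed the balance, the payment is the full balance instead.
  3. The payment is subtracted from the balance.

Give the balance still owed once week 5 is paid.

Week 1: opening $1,808.91; interest $41.60 → $1,850.51; payment $148.04; balance $1,702.47
Week 2: opening $1,702.47; interest $41.60 → $1,744.07; payment $139.53; balance $1,604.54
Week 3: opening $1,604.54; interest $41.60 → $1,646.14; payment $131.69; balance $1,514.45
Week 4: opening $1,514.45; interest $41.60 → $1,556.05; payment $124.48; balance $1,431.57
Week 5: opening $1,431.57; interest $41.60 → $1,473.17; payment $119.00; balance $1,354.17

$1,354.17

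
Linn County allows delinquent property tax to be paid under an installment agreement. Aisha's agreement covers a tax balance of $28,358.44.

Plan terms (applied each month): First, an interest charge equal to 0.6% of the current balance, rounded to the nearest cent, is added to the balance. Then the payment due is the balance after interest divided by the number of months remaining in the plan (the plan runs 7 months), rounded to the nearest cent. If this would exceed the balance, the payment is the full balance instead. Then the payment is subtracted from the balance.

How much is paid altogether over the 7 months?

Month 1: $28,358.44 +$170.15 interest = $28,528.59; pay $4,075.51 → $24,453.08
Month 2: $24,453.08 +$146.72 interest = $24,599.80; pay $4,099.97 → $20,499.83
Month 3: $20,499.83 +$123.00 interest = $20,622.83; pay $4,124.57 → $16,498.26
Month 4: $16,498.26 +$98.99 interest = $16,597.25; pay $4,149.31 → $12,447.94
Month 5: $12,447.94 +$74.69 interest = $12,522.63; pay $4,174.21 → $8,348.42
Month 6: $8,348.42 +$50.09 interest = $8,398.51; pay $4,199.26 → $4,199.25
Month 7: $4,199.25 +$25.20 interest = $4,224.45; pay $4,224.45 → $0.00
Total paid: $29,047.28

$29,047.28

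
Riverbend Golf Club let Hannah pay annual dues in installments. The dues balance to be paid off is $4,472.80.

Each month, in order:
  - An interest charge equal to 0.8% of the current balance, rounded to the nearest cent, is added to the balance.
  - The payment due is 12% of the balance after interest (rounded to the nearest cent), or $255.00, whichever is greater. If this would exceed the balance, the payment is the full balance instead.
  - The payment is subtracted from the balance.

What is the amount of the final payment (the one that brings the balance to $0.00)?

Month 1: $4,472.80 +$35.78 interest = $4,508.58; pay $541.03 → $3,967.55
Month 2: $3,967.55 +$31.74 interest = $3,999.29; pay $479.91 → $3,519.38
Month 3: $3,519.38 +$28.16 interest = $3,547.54; pay $425.70 → $3,121.84
Month 4: $3,121.84 +$24.97 interest = $3,146.81; pay $377.62 → $2,769.19
Month 5: $2,769.19 +$22.15 interest = $2,791.34; pay $334.96 → $2,456.38
Month 6: $2,456.38 +$19.65 interest = $2,476.03; pay $297.12 → $2,178.91
Month 7: $2,178.91 +$17.43 interest = $2,196.34; pay $263.56 → $1,932.78
Month 8: $1,932.78 +$15.46 interest = $1,948.24; pay $255.00 → $1,693.24
Month 9: $1,693.24 +$13.55 interest = $1,706.79; pay $255.00 → $1,451.79
Month 10: $1,451.79 +$11.61 interest = $1,463.40; pay $255.00 → $1,208.40
Month 11: $1,208.40 +$9.67 interest = $1,218.07; pay $255.00 → $963.07
Month 12: $963.07 +$7.70 interest = $970.77; pay $255.00 → $715.77
Month 13: $715.77 +$5.73 interest = $721.50; pay $255.00 → $466.50
Month 14: $466.50 +$3.73 interest = $470.23; pay $255.00 → $215.23
Month 15: $215.23 +$1.72 interest = $216.95; pay $216.95 → $0.00

$216.95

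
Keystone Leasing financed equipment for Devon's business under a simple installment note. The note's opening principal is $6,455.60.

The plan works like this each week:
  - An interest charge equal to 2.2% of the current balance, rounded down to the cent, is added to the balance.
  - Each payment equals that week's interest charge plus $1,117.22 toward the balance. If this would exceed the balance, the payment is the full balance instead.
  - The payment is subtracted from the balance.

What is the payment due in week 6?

$888.62

Week 1: opening $6,455.60; interest $142.02 → $6,597.62; payment $1,259.24; balance $5,338.38
Week 2: opening $5,338.38; interest $117.44 → $5,455.82; payment $1,234.66; balance $4,221.16
Week 3: opening $4,221.16; interest $92.86 → $4,314.02; payment $1,210.08; balance $3,103.94
Week 4: opening $3,103.94; interest $68.28 → $3,172.22; payment $1,185.50; balance $1,986.72
Week 5: opening $1,986.72; interest $43.70 → $2,030.42; payment $1,160.92; balance $869.50
Week 6: opening $869.50; interest $19.12 → $888.62; payment $888.62; balance $0.00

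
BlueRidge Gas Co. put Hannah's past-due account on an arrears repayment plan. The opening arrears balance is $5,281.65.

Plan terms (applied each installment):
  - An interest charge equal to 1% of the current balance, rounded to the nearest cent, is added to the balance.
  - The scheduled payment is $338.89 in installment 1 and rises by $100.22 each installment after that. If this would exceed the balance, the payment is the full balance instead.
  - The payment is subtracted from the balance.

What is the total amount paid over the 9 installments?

Installment 1: opening $5,281.65; interest $52.82 → $5,334.47; payment $338.89; balance $4,995.58
Installment 2: opening $4,995.58; interest $49.96 → $5,045.54; payment $439.11; balance $4,606.43
Installment 3: opening $4,606.43; interest $46.06 → $4,652.49; payment $539.33; balance $4,113.16
Installment 4: opening $4,113.16; interest $41.13 → $4,154.29; payment $639.55; balance $3,514.74
Installment 5: opening $3,514.74; interest $35.15 → $3,549.89; payment $739.77; balance $2,810.12
Installment 6: opening $2,810.12; interest $28.10 → $2,838.22; payment $839.99; balance $1,998.23
Installment 7: opening $1,998.23; interest $19.98 → $2,018.21; payment $940.21; balance $1,078.00
Installment 8: opening $1,078.00; interest $10.78 → $1,088.78; payment $1,040.43; balance $48.35
Installment 9: opening $48.35; interest $0.48 → $48.83; payment $48.83; balance $0.00
Total paid: $5,566.11

$5,566.11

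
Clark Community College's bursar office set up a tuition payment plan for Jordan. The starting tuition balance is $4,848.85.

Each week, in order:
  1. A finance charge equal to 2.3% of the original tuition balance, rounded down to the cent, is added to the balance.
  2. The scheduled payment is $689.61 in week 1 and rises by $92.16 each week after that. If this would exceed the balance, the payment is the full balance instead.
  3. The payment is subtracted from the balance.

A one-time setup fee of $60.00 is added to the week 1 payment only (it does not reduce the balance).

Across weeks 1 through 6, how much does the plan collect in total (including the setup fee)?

Week 1: opening $4,848.85; interest $111.52 → $4,960.37; payment $689.61 (+ $60.00 fee); balance $4,270.76
Week 2: opening $4,270.76; interest $111.52 → $4,382.28; payment $781.77; balance $3,600.51
Week 3: opening $3,600.51; interest $111.52 → $3,712.03; payment $873.93; balance $2,838.10
Week 4: opening $2,838.10; interest $111.52 → $2,949.62; payment $966.09; balance $1,983.53
Week 5: opening $1,983.53; interest $111.52 → $2,095.05; payment $1,058.25; balance $1,036.80
Week 6: opening $1,036.80; interest $111.52 → $1,148.32; payment $1,148.32; balance $0.00
Total paid: $5,577.97

$5,577.97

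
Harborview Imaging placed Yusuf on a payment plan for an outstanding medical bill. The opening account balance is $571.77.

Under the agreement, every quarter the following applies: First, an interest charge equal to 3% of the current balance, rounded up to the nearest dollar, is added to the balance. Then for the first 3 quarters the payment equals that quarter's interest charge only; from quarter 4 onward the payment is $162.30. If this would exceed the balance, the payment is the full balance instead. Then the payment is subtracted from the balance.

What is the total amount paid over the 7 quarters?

Quarter 1: opening $571.77; interest $18.00 → $589.77; payment $18.00; balance $571.77
Quarter 2: opening $571.77; interest $18.00 → $589.77; payment $18.00; balance $571.77
Quarter 3: opening $571.77; interest $18.00 → $589.77; payment $18.00; balance $571.77
Quarter 4: opening $571.77; interest $18.00 → $589.77; payment $162.30; balance $427.47
Quarter 5: opening $427.47; interest $13.00 → $440.47; payment $162.30; balance $278.17
Quarter 6: opening $278.17; interest $9.00 → $287.17; payment $162.30; balance $124.87
Quarter 7: opening $124.87; interest $4.00 → $128.87; payment $128.87; balance $0.00
Total paid: $669.77

$669.77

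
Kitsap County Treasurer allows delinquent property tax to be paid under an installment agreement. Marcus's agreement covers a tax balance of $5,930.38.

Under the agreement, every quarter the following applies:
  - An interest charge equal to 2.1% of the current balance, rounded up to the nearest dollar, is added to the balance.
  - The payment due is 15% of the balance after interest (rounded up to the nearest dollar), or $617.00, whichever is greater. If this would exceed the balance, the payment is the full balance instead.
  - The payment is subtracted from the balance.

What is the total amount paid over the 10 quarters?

$6,586.38

Quarter 1: opening $5,930.38; interest $125.00 → $6,055.38; payment $909.00; balance $5,146.38
Quarter 2: opening $5,146.38; interest $109.00 → $5,255.38; payment $789.00; balance $4,466.38
Quarter 3: opening $4,466.38; interest $94.00 → $4,560.38; payment $685.00; balance $3,875.38
Quarter 4: opening $3,875.38; interest $82.00 → $3,957.38; payment $617.00; balance $3,340.38
Quarter 5: opening $3,340.38; interest $71.00 → $3,411.38; payment $617.00; balance $2,794.38
Quarter 6: opening $2,794.38; interest $59.00 → $2,853.38; payment $617.00; balance $2,236.38
Quarter 7: opening $2,236.38; interest $47.00 → $2,283.38; payment $617.00; balance $1,666.38
Quarter 8: opening $1,666.38; interest $35.00 → $1,701.38; payment $617.00; balance $1,084.38
Quarter 9: opening $1,084.38; interest $23.00 → $1,107.38; payment $617.00; balance $490.38
Quarter 10: opening $490.38; interest $11.00 → $501.38; payment $501.38; balance $0.00
Total paid: $6,586.38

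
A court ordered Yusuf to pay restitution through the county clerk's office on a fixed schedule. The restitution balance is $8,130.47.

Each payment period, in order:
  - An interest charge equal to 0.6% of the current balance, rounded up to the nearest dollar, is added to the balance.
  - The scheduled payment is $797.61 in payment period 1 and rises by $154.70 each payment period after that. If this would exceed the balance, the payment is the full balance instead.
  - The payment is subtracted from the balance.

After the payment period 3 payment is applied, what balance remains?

Payment period 1: opening $8,130.47; interest $49.00 → $8,179.47; payment $797.61; balance $7,381.86
Payment period 2: opening $7,381.86; interest $45.00 → $7,426.86; payment $952.31; balance $6,474.55
Payment period 3: opening $6,474.55; interest $39.00 → $6,513.55; payment $1,107.01; balance $5,406.54

$5,406.54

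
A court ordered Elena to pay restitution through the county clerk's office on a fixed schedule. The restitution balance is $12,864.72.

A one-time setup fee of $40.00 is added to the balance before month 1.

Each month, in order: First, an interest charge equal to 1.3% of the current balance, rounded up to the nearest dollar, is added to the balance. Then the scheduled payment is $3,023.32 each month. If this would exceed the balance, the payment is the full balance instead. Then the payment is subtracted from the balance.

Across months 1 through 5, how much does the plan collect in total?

# | Opening | Interest | Payment | End bal
1 | $12,904.72 | $168.00 | $3,023.32 | $10,049.40
2 | $10,049.40 | $131.00 | $3,023.32 | $7,157.08
3 | $7,157.08 | $94.00 | $3,023.32 | $4,227.76
4 | $4,227.76 | $55.00 | $3,023.32 | $1,259.44
5 | $1,259.44 | $17.00 | $1,276.44 | $0.00
Total paid: $13,369.72

$13,369.72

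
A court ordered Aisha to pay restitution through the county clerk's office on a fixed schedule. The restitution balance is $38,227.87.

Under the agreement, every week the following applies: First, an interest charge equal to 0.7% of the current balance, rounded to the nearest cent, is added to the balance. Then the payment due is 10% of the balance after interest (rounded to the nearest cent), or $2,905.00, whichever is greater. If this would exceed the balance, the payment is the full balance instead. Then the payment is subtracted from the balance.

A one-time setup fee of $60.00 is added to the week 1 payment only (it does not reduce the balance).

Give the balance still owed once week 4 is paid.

$25,751.66

Week 1: $38,227.87 +$267.60 interest = $38,495.47; pay $3,849.55 (+ $60.00 fee) → $34,645.92
Week 2: $34,645.92 +$242.52 interest = $34,888.44; pay $3,488.84 → $31,399.60
Week 3: $31,399.60 +$219.80 interest = $31,619.40; pay $3,161.94 → $28,457.46
Week 4: $28,457.46 +$199.20 interest = $28,656.66; pay $2,905.00 → $25,751.66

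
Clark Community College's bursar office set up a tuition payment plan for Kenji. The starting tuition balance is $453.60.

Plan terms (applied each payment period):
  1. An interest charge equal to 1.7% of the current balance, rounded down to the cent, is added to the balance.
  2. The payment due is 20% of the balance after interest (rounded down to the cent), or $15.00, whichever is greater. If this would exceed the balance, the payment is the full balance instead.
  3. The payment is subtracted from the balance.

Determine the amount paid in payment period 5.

Payment period 1: $453.60 +$7.71 interest = $461.31; pay $92.26 → $369.05
Payment period 2: $369.05 +$6.27 interest = $375.32; pay $75.06 → $300.26
Payment period 3: $300.26 +$5.10 interest = $305.36; pay $61.07 → $244.29
Payment period 4: $244.29 +$4.15 interest = $248.44; pay $49.68 → $198.76
Payment period 5: $198.76 +$3.37 interest = $202.13; pay $40.42 → $161.71

$40.42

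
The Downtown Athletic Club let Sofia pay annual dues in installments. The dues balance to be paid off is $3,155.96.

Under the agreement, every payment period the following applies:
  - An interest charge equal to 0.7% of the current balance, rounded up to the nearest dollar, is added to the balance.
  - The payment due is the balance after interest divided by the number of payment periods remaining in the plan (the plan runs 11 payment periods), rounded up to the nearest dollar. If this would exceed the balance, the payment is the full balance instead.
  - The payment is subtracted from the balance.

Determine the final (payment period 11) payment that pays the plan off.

$309.96

Payment period 1: opening $3,155.96; interest $23.00 → $3,178.96; payment $289.00; balance $2,889.96
Payment period 2: opening $2,889.96; interest $21.00 → $2,910.96; payment $292.00; balance $2,618.96
Payment period 3: opening $2,618.96; interest $19.00 → $2,637.96; payment $294.00; balance $2,343.96
Payment period 4: opening $2,343.96; interest $17.00 → $2,360.96; payment $296.00; balance $2,064.96
Payment period 5: opening $2,064.96; interest $15.00 → $2,079.96; payment $298.00; balance $1,781.96
Payment period 6: opening $1,781.96; interest $13.00 → $1,794.96; payment $300.00; balance $1,494.96
Payment period 7: opening $1,494.96; interest $11.00 → $1,505.96; payment $302.00; balance $1,203.96
Payment period 8: opening $1,203.96; interest $9.00 → $1,212.96; payment $304.00; balance $908.96
Payment period 9: opening $908.96; interest $7.00 → $915.96; payment $306.00; balance $609.96
Payment period 10: opening $609.96; interest $5.00 → $614.96; payment $308.00; balance $306.96
Payment period 11: opening $306.96; interest $3.00 → $309.96; payment $309.96; balance $0.00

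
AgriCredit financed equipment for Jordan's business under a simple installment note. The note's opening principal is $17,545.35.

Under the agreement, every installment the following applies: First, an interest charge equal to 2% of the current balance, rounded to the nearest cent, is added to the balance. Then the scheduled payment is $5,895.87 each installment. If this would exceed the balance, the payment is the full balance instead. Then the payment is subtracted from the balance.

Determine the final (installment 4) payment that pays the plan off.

Installment 1: opening $17,545.35; interest $350.91 → $17,896.26; payment $5,895.87; balance $12,000.39
Installment 2: opening $12,000.39; interest $240.01 → $12,240.40; payment $5,895.87; balance $6,344.53
Installment 3: opening $6,344.53; interest $126.89 → $6,471.42; payment $5,895.87; balance $575.55
Installment 4: opening $575.55; interest $11.51 → $587.06; payment $587.06; balance $0.00

$587.06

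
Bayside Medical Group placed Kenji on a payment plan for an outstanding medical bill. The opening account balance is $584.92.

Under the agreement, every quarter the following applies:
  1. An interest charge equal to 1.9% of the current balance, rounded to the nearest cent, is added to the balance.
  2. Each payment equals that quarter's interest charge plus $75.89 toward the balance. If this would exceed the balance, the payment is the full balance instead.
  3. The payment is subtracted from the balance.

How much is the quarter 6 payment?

Quarter 1: $584.92 +$11.11 interest = $596.03; pay $87.00 → $509.03
Quarter 2: $509.03 +$9.67 interest = $518.70; pay $85.56 → $433.14
Quarter 3: $433.14 +$8.23 interest = $441.37; pay $84.12 → $357.25
Quarter 4: $357.25 +$6.79 interest = $364.04; pay $82.68 → $281.36
Quarter 5: $281.36 +$5.35 interest = $286.71; pay $81.24 → $205.47
Quarter 6: $205.47 +$3.90 interest = $209.37; pay $79.79 → $129.58

$79.79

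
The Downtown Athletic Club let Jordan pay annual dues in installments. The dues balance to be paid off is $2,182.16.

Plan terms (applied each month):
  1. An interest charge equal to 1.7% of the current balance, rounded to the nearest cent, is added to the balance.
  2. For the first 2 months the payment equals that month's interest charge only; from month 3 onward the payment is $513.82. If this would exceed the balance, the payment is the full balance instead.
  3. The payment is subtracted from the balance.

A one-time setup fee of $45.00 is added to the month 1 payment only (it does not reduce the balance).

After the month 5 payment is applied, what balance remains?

$727.54

Month 1: opening $2,182.16; interest $37.10 → $2,219.26; payment $37.10 (+ $45.00 fee); balance $2,182.16
Month 2: opening $2,182.16; interest $37.10 → $2,219.26; payment $37.10; balance $2,182.16
Month 3: opening $2,182.16; interest $37.10 → $2,219.26; payment $513.82; balance $1,705.44
Month 4: opening $1,705.44; interest $28.99 → $1,734.43; payment $513.82; balance $1,220.61
Month 5: opening $1,220.61; interest $20.75 → $1,241.36; payment $513.82; balance $727.54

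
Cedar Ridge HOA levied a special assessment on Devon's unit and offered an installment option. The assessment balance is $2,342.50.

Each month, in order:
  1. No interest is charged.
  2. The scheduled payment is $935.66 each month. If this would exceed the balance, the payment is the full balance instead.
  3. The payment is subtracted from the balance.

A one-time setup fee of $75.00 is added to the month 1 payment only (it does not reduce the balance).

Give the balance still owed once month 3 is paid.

$0.00

Month 1: $2,342.50 − $935.66 (+ $75.00 fee) → $1,406.84
Month 2: $1,406.84 − $935.66 → $471.18
Month 3: $471.18 − $471.18 → $0.00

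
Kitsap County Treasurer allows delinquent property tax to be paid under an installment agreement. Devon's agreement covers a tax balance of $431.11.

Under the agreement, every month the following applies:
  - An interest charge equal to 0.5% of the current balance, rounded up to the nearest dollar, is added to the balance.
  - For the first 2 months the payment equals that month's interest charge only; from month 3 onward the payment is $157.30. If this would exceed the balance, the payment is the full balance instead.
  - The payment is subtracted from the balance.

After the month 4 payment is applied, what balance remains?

Month 1: $431.11 +$3.00 interest = $434.11; pay $3.00 → $431.11
Month 2: $431.11 +$3.00 interest = $434.11; pay $3.00 → $431.11
Month 3: $431.11 +$3.00 interest = $434.11; pay $157.30 → $276.81
Month 4: $276.81 +$2.00 interest = $278.81; pay $157.30 → $121.51

$121.51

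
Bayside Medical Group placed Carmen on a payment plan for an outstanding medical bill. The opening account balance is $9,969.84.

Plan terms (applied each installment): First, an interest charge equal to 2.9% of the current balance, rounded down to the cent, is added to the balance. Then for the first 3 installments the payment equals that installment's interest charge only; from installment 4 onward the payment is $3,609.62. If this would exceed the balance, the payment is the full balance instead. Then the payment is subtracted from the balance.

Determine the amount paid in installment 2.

$289.12

Installment 1: $9,969.84 +$289.12 interest = $10,258.96; pay $289.12 → $9,969.84
Installment 2: $9,969.84 +$289.12 interest = $10,258.96; pay $289.12 → $9,969.84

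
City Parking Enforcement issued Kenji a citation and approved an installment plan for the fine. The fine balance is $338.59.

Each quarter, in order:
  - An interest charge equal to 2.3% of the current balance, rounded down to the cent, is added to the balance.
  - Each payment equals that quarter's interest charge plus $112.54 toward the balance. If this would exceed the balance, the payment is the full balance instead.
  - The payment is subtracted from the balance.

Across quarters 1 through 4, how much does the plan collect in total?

Quarter 1: $338.59 +$7.78 interest = $346.37; pay $120.32 → $226.05
Quarter 2: $226.05 +$5.19 interest = $231.24; pay $117.73 → $113.51
Quarter 3: $113.51 +$2.61 interest = $116.12; pay $115.15 → $0.97
Quarter 4: $0.97 +$0.02 interest = $0.99; pay $0.99 → $0.00
Total paid: $354.19

$354.19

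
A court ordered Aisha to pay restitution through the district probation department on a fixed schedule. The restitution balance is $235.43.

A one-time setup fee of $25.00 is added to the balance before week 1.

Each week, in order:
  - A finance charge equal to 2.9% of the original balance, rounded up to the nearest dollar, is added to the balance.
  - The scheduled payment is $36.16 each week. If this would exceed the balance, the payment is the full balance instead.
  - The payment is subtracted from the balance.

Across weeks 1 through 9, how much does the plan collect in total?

Week 1: opening $260.43; interest $7.00 → $267.43; payment $36.16; balance $231.27
Week 2: opening $231.27; interest $7.00 → $238.27; payment $36.16; balance $202.11
Week 3: opening $202.11; interest $7.00 → $209.11; payment $36.16; balance $172.95
Week 4: opening $172.95; interest $7.00 → $179.95; payment $36.16; balance $143.79
Week 5: opening $143.79; interest $7.00 → $150.79; payment $36.16; balance $114.63
Week 6: opening $114.63; interest $7.00 → $121.63; payment $36.16; balance $85.47
Week 7: opening $85.47; interest $7.00 → $92.47; payment $36.16; balance $56.31
Week 8: opening $56.31; interest $7.00 → $63.31; payment $36.16; balance $27.15
Week 9: opening $27.15; interest $7.00 → $34.15; payment $34.15; balance $0.00
Total paid: $323.43

$323.43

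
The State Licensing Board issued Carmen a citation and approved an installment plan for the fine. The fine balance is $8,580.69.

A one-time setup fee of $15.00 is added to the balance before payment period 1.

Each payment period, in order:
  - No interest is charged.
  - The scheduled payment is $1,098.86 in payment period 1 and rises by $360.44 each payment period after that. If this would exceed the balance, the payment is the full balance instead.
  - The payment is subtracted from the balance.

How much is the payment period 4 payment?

Payment period 1: $8,595.69 − $1,098.86 → $7,496.83
Payment period 2: $7,496.83 − $1,459.30 → $6,037.53
Payment period 3: $6,037.53 − $1,819.74 → $4,217.79
Payment period 4: $4,217.79 − $2,180.18 → $2,037.61

$2,180.18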